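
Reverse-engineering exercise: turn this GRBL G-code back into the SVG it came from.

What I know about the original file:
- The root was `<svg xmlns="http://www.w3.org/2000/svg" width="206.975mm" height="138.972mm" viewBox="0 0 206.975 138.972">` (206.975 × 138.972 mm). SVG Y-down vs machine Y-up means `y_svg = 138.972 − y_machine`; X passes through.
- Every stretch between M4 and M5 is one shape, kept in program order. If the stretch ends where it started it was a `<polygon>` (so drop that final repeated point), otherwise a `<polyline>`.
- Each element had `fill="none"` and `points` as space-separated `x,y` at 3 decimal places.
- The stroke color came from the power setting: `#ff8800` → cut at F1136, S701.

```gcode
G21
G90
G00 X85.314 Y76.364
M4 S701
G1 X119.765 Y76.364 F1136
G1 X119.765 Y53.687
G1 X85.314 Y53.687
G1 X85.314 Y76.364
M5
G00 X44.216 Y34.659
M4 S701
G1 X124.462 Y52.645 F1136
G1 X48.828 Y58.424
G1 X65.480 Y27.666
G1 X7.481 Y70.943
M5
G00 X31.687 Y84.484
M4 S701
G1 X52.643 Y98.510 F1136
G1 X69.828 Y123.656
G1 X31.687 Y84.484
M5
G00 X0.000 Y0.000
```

Each laser-on run becomes one SVG element. Flip Y back into SVG space with y_svg = 138.972 − y_machine. Every run uses S701, so all elements get stroke `#ff8800` (cut).

Run 1: The run returns to its start, so emit a `<polygon>` with points (Y-flipped): 85.314,62.608 119.765,62.608 119.765,85.285 85.314,85.285.

Run 2: The run is open, so emit a `<polyline>` with points (Y-flipped): 44.216,104.313 124.462,86.327 48.828,80.548 65.480,111.306 7.481,68.029.

Run 3: The run returns to its start, so emit a `<polygon>` with points (Y-flipped): 31.687,54.488 52.643,40.462 69.828,15.316.

<svg xmlns="http://www.w3.org/2000/svg" width="206.975mm" height="138.972mm" viewBox="0 0 206.975 138.972">
  <polygon points="85.314,62.608 119.765,62.608 119.765,85.285 85.314,85.285" fill="none" stroke="#ff8800"/>
  <polyline points="44.216,104.313 124.462,86.327 48.828,80.548 65.480,111.306 7.481,68.029" fill="none" stroke="#ff8800"/>
  <polygon points="31.687,54.488 52.643,40.462 69.828,15.316" fill="none" stroke="#ff8800"/>
</svg>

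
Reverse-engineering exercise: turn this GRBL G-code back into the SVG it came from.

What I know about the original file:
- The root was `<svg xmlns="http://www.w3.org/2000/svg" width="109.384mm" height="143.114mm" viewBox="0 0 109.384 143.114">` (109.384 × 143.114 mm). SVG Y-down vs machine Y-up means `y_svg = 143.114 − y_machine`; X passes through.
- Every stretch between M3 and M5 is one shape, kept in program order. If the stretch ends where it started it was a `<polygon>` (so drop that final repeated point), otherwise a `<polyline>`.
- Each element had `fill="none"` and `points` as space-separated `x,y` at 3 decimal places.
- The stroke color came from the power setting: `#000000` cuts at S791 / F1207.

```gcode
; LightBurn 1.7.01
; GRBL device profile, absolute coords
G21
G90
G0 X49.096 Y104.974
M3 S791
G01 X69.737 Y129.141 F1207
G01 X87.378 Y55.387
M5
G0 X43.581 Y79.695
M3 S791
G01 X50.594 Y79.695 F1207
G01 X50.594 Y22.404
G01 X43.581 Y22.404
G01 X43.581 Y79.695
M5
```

Each laser-on run becomes one SVG element. Flip Y back into SVG space with y_svg = 143.114 − y_machine. Every run uses S791, so all elements get stroke `#000000` (cut).

Run 1: The run is open, so emit a `<polyline>` with points (Y-flipped): 49.096,38.140 69.737,13.973 87.378,87.727.

Run 2: The run returns to its start, so emit a `<polygon>` with points (Y-flipped): 43.581,63.419 50.594,63.419 50.594,120.710 43.581,120.710.

<svg xmlns="http://www.w3.org/2000/svg" width="109.384mm" height="143.114mm" viewBox="0 0 109.384 143.114">
  <polyline points="49.096,38.140 69.737,13.973 87.378,87.727" fill="none" stroke="#000000"/>
  <polygon points="43.581,63.419 50.594,63.419 50.594,120.710 43.581,120.710" fill="none" stroke="#000000"/>
</svg>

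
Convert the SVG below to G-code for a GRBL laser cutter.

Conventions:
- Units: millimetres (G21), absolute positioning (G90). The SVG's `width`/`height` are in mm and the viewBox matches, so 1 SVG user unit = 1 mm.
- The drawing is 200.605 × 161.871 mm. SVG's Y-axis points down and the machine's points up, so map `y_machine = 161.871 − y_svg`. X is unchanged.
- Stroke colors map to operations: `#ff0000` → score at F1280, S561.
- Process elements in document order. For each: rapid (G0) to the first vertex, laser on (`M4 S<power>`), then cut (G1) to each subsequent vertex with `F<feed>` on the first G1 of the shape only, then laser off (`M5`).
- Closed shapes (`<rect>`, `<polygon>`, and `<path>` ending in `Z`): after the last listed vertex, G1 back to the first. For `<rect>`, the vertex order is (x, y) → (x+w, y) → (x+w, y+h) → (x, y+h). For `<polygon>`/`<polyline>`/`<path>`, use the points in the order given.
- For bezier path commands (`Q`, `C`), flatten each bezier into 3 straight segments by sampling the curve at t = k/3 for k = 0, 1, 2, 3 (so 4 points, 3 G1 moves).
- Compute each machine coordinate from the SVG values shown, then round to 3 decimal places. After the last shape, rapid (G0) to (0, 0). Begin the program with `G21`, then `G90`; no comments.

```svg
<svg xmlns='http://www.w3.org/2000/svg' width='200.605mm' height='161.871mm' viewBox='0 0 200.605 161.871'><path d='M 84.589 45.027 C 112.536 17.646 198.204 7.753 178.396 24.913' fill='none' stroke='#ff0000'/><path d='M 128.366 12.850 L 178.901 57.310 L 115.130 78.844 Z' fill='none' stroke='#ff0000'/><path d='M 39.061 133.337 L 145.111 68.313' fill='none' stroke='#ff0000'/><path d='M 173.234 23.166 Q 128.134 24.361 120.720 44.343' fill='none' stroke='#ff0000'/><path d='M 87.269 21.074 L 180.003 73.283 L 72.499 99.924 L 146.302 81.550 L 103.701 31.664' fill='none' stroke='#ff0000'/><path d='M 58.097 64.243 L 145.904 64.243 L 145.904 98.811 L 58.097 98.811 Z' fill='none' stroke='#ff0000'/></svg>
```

viewBox `0 0 200.605 161.871` with mm width/height → 1 unit = 1 mm. Flip: y_m = 161.871 − y_svg.

**Shape 1** — `<path>` cubic bezier, stroke `#ff0000` → score (S561, F1280). Control points (SVG): P0=(84.589,45.027), P1=(112.536,17.646), P2=(198.204,7.753), P3=(178.396,24.913); sampled at t=k/3. Machine vertices: (84.589,116.844) → (125.732,138.041) → (169.090,145.455) → (178.396,136.958). Open path.

**Shape 2** — `<path>` regular polygon, stroke `#ff0000` → score (S561, F1280). Machine vertices: (128.366,149.021) → (178.901,104.561) → (115.130,83.027) → (128.366,149.021). Closed: final G1 returns to the first vertex.

**Shape 3** — `<path>` line segment, stroke `#ff0000` → score (S561, F1280). Machine vertices: (39.061,28.534) → (145.111,93.558). Open path.

**Shape 4** — `<path>` quadratic bezier, stroke `#ff0000` → score (S561, F1280). Control points (SVG): P0=(173.234,23.166), P1=(128.134,24.361), P2=(120.720,44.343); sampled at t=k/3. Machine vertices: (173.234,138.705) → (147.355,135.821) → (129.850,128.762) → (120.720,117.528). Open path.

**Shape 5** — `<path>` open polyline, stroke `#ff0000` → score (S561, F1280). Machine vertices: (87.269,140.797) → (180.003,88.588) → (72.499,61.947) → (146.302,80.321) → (103.701,130.207). Open path.

**Shape 6** — `<path>` rectangle, stroke `#ff0000` → score (S561, F1280). Machine vertices: (58.097,97.628) → (145.904,97.628) → (145.904,63.060) → (58.097,63.060) → (58.097,97.628). Closed: final G1 returns to the first vertex.

G21
G90
G0 X84.589 Y116.844
M4 S561
G1 X125.732 Y138.041 F1280
G1 X169.090 Y145.455
G1 X178.396 Y136.958
M5
G0 X128.366 Y149.021
M4 S561
G1 X178.901 Y104.561 F1280
G1 X115.130 Y83.027
G1 X128.366 Y149.021
M5
G0 X39.061 Y28.534
M4 S561
G1 X145.111 Y93.558 F1280
M5
G0 X173.234 Y138.705
M4 S561
G1 X147.355 Y135.821 F1280
G1 X129.850 Y128.762
G1 X120.720 Y117.528
M5
G0 X87.269 Y140.797
M4 S561
G1 X180.003 Y88.588 F1280
G1 X72.499 Y61.947
G1 X146.302 Y80.321
G1 X103.701 Y130.207
M5
G0 X58.097 Y97.628
M4 S561
G1 X145.904 Y97.628 F1280
G1 X145.904 Y63.060
G1 X58.097 Y63.060
G1 X58.097 Y97.628
M5
G0 X0.000 Y0.000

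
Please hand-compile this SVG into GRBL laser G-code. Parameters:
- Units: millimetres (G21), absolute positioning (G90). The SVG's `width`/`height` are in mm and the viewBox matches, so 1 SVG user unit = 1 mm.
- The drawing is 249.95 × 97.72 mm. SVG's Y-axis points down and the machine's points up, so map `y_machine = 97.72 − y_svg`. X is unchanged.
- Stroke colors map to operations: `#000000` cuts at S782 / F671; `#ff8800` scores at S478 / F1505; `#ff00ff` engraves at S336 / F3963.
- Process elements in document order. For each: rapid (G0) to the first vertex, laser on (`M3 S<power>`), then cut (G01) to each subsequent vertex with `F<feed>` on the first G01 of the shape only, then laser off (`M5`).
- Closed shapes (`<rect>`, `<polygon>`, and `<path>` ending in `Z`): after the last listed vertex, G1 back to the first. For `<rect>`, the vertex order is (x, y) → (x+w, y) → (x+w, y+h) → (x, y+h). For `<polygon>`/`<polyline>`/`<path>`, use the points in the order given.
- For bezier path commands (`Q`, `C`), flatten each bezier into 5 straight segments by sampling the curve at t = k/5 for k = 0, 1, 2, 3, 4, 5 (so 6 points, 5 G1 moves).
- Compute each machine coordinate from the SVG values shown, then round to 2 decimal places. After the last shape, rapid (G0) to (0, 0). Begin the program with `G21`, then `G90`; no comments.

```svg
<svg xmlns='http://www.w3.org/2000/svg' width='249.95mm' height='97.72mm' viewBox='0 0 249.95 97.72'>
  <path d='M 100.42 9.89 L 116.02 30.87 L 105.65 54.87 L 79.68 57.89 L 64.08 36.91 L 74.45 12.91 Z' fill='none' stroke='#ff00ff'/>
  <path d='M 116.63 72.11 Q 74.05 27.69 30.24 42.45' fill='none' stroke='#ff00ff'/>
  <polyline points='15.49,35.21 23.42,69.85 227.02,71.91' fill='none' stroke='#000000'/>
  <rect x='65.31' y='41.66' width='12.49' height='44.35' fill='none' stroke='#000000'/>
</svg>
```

viewBox `0 0 249.95 97.72` with mm width/height → 1 unit = 1 mm. Flip: y_m = 97.72 − y_svg.

**Shape 1** — `<path>` regular polygon, stroke `#ff00ff` → engrave (S336, F3963). Machine vertices: (100.42,87.83) → (116.02,66.85) → (105.65,42.85) → (79.68,39.83) → (64.08,60.81) → (74.45,84.81) → (100.42,87.83). Closed: final G1 returns to the first vertex.

**Shape 2** — `<path>` quadratic bezier, stroke `#ff00ff` → engrave (S336, F3963). Control points (SVG): P0=(116.63,72.11), P1=(74.05,27.69), P2=(30.24,42.45); sampled at t=k/5. Machine vertices: (116.63,25.61) → (99.55,41.01) → (82.37,51.68) → (65.09,57.61) → (47.71,58.81) → (30.24,55.27). Open path.

**Shape 3** — `<polyline>` open polyline, stroke `#000000` → cut (S782, F671). Machine vertices: (15.49,62.51) → (23.42,27.87) → (227.02,25.81). Open path.

**Shape 4** — `<rect>` rectangle, stroke `#000000` → cut (S782, F671). Machine vertices: (65.31,56.06) → (77.80,56.06) → (77.80,11.71) → (65.31,11.71) → (65.31,56.06). Closed: final G1 returns to the first vertex.

G21
G90
G0 X100.42 Y87.83
M3 S336
G01 X116.02 Y66.85 F3963
G01 X105.65 Y42.85
G01 X79.68 Y39.83
G01 X64.08 Y60.81
G01 X74.45 Y84.81
G01 X100.42 Y87.83
M5
G0 X116.63 Y25.61
M3 S336
G01 X99.55 Y41.01 F3963
G01 X82.37 Y51.68
G01 X65.09 Y57.61
G01 X47.71 Y58.81
G01 X30.24 Y55.27
M5
G0 X15.49 Y62.51
M3 S782
G01 X23.42 Y27.87 F671
G01 X227.02 Y25.81
M5
G0 X65.31 Y56.06
M3 S782
G01 X77.80 Y56.06 F671
G01 X77.80 Y11.71
G01 X65.31 Y11.71
G01 X65.31 Y56.06
M5
G0 X0.00 Y0.00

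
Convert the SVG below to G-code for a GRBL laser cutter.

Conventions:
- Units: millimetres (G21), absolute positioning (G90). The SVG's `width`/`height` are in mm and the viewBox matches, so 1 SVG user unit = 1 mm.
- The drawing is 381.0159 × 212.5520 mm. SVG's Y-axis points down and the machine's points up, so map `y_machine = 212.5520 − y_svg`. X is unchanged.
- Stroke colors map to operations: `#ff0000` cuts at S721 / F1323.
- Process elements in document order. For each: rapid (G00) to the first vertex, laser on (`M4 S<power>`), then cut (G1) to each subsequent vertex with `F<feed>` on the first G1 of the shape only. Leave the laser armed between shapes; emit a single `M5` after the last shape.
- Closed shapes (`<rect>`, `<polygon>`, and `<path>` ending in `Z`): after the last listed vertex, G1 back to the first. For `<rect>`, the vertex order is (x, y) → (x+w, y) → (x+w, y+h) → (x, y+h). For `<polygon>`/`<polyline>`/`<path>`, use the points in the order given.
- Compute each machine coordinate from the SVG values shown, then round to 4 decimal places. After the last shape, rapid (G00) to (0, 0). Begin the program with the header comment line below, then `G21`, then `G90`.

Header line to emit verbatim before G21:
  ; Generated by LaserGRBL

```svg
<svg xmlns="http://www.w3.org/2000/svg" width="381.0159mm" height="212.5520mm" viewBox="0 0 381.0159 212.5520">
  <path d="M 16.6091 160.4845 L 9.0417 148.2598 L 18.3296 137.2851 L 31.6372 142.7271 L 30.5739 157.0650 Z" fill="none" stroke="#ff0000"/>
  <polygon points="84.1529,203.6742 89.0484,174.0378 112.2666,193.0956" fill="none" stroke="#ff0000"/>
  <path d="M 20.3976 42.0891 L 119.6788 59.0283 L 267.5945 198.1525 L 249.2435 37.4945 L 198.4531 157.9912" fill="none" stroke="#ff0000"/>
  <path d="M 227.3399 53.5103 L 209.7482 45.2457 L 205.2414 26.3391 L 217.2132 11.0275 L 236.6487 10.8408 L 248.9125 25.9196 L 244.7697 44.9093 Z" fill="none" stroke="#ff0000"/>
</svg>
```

; Generated by LaserGRBL
G21
G90
G00 X16.6091 Y52.0675
M4 S721
G1 X9.0417 Y64.2922 F1323
G1 X18.3296 Y75.2669
G1 X31.6372 Y69.8249
G1 X30.5739 Y55.4870
G1 X16.6091 Y52.0675
G00 X84.1529 Y8.8778
M4 S721
G1 X89.0484 Y38.5142 F1323
G1 X112.2666 Y19.4564
G1 X84.1529 Y8.8778
G00 X20.3976 Y170.4629
M4 S721
G1 X119.6788 Y153.5237 F1323
G1 X267.5945 Y14.3995
G1 X249.2435 Y175.0575
G1 X198.4531 Y54.5608
G00 X227.3399 Y159.0417
M4 S721
G1 X209.7482 Y167.3063 F1323
G1 X205.2414 Y186.2129
G1 X217.2132 Y201.5245
G1 X236.6487 Y201.7112
G1 X248.9125 Y186.6324
G1 X244.7697 Y167.6427
G1 X227.3399 Y159.0417
M5
G00 X0.0000 Y0.0000

viewBox `0 0 381.0159 212.5520` with mm width/height → 1 unit = 1 mm. Flip: y_m = 212.5520 − y_svg.

**Shape 1** — `<path>` regular polygon, stroke `#ff0000` → cut (S721, F1323). Machine vertices: (16.6091,52.0675) → (9.0417,64.2922) → (18.3296,75.2669) → (31.6372,69.8249) → (30.5739,55.4870) → (16.6091,52.0675). Closed: final G1 returns to the first vertex.

**Shape 2** — `<polygon>` regular polygon, stroke `#ff0000` → cut (S721, F1323). Machine vertices: (84.1529,8.8778) → (89.0484,38.5142) → (112.2666,19.4564) → (84.1529,8.8778). Closed: final G1 returns to the first vertex.

**Shape 3** — `<path>` open polyline, stroke `#ff0000` → cut (S721, F1323). Machine vertices: (20.3976,170.4629) → (119.6788,153.5237) → (267.5945,14.3995) → (249.2435,175.0575) → (198.4531,54.5608). Open path.

**Shape 4** — `<path>` regular polygon, stroke `#ff0000` → cut (S721, F1323). Machine vertices: (227.3399,159.0417) → (209.7482,167.3063) → (205.2414,186.2129) → (217.2132,201.5245) → (236.6487,201.7112) → (248.9125,186.6324) → (244.7697,167.6427) → (227.3399,159.0417). Closed: final G1 returns to the first vertex.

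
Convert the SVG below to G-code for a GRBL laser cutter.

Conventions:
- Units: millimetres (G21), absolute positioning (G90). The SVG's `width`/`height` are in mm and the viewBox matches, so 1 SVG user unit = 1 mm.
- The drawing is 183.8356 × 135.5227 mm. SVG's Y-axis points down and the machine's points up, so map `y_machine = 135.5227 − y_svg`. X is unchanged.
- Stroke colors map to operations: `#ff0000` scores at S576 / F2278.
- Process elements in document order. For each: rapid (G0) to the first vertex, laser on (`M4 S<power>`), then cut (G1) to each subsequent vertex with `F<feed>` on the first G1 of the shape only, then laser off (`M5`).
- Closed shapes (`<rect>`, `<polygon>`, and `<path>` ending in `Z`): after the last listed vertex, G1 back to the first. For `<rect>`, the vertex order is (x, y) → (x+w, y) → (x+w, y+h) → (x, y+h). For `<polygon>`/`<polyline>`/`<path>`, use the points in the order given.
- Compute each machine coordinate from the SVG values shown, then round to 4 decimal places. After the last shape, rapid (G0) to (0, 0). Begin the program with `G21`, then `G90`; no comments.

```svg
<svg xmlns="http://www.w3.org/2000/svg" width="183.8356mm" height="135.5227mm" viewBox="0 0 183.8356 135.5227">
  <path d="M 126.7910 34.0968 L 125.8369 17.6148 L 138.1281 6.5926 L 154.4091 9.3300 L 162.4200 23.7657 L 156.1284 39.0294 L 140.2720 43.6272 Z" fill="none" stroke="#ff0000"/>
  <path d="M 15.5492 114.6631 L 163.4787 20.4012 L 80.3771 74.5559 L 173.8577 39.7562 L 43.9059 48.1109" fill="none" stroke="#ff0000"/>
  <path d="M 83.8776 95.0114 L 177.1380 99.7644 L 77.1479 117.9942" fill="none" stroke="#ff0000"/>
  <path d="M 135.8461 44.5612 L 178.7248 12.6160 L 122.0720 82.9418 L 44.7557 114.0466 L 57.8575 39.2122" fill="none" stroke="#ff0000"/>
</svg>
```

1 u = 1 mm; y_m = 135.5227 − y.

[1] `<path>` regular polygon, #ff0000→score S576 F2278: (126.7910,101.4259) → (125.8369,117.9079) → (138.1281,128.9301) → (154.4091,126.1927) → (162.4200,111.7570) → (156.1284,96.4933) → (140.2720,91.8955) → (126.7910,101.4259) (closed)

[2] `<path>` open polyline, #ff0000→score S576 F2278: (15.5492,20.8596) → (163.4787,115.1215) → (80.3771,60.9668) → (173.8577,95.7665) → (43.9059,87.4118)

[3] `<path>` open polyline, #ff0000→score S576 F2278: (83.8776,40.5113) → (177.1380,35.7583) → (77.1479,17.5285)

[4] `<path>` open polyline, #ff0000→score S576 F2278: (135.8461,90.9615) → (178.7248,122.9067) → (122.0720,52.5809) → (44.7557,21.4761) → (57.8575,96.3105)

G21
G90
G0 X126.7910 Y101.4259
M4 S576
G1 X125.8369 Y117.9079 F2278
G1 X138.1281 Y128.9301
G1 X154.4091 Y126.1927
G1 X162.4200 Y111.7570
G1 X156.1284 Y96.4933
G1 X140.2720 Y91.8955
G1 X126.7910 Y101.4259
M5
G0 X15.5492 Y20.8596
M4 S576
G1 X163.4787 Y115.1215 F2278
G1 X80.3771 Y60.9668
G1 X173.8577 Y95.7665
G1 X43.9059 Y87.4118
M5
G0 X83.8776 Y40.5113
M4 S576
G1 X177.1380 Y35.7583 F2278
G1 X77.1479 Y17.5285
M5
G0 X135.8461 Y90.9615
M4 S576
G1 X178.7248 Y122.9067 F2278
G1 X122.0720 Y52.5809
G1 X44.7557 Y21.4761
G1 X57.8575 Y96.3105
M5
G0 X0.0000 Y0.0000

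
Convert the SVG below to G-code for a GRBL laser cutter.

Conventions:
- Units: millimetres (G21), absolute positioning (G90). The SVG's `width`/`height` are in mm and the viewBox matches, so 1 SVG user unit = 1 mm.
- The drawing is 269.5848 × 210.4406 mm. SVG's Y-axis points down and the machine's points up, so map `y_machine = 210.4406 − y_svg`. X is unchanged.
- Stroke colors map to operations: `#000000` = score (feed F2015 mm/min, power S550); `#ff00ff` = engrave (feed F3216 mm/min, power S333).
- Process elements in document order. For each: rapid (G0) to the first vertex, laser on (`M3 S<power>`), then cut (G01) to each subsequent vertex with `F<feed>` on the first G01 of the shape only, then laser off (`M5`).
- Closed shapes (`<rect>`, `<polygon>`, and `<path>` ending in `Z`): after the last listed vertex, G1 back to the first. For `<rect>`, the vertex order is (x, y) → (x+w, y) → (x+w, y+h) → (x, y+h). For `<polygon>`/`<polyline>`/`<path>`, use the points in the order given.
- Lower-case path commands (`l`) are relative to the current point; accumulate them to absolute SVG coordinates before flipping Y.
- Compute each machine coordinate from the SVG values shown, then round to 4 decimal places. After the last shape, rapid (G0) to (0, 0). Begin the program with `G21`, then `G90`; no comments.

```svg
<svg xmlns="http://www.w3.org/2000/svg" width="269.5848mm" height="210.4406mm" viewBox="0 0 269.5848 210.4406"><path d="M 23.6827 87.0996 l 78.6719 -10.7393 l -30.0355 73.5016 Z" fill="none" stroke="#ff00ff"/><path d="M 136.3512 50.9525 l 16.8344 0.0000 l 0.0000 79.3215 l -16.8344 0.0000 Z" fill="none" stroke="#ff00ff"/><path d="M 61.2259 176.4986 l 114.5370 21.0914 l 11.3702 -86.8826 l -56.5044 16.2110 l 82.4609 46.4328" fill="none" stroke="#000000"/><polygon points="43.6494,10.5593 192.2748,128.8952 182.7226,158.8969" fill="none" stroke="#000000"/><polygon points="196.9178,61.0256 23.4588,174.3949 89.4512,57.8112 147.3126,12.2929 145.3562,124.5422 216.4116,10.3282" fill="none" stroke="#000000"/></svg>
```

viewBox `0 0 269.5848 210.4406` with mm width/height → 1 unit = 1 mm. Flip: y_m = 210.4406 − y_svg.

**Shape 1** — `<path>` regular polygon, stroke `#ff00ff` → engrave (S333, F3216). Machine vertices: (23.6827,123.3410) → (102.3546,134.0803) → (72.3191,60.5787) → (23.6827,123.3410). Closed: final G1 returns to the first vertex.

**Shape 2** — `<path>` rectangle, stroke `#ff00ff` → engrave (S333, F3216). Machine vertices: (136.3512,159.4881) → (153.1856,159.4881) → (153.1856,80.1666) → (136.3512,80.1666) → (136.3512,159.4881). Closed: final G1 returns to the first vertex.

**Shape 3** — `<path>` open polyline, stroke `#000000` → score (S550, F2015). Machine vertices: (61.2259,33.9420) → (175.7629,12.8506) → (187.1331,99.7332) → (130.6287,83.5222) → (213.0896,37.0894). Open path.

**Shape 4** — `<polygon>` closed polygon, stroke `#000000` → score (S550, F2015). Machine vertices: (43.6494,199.8813) → (192.2748,81.5454) → (182.7226,51.5437) → (43.6494,199.8813). Closed: final G1 returns to the first vertex.

**Shape 5** — `<polygon>` closed polygon, stroke `#000000` → score (S550, F2015). Machine vertices: (196.9178,149.4150) → (23.4588,36.0457) → (89.4512,152.6294) → (147.3126,198.1477) → (145.3562,85.8984) → (216.4116,200.1124) → (196.9178,149.4150). Closed: final G1 returns to the first vertex.

G21
G90
G0 X23.6827 Y123.3410
M3 S333
G01 X102.3546 Y134.0803 F3216
G01 X72.3191 Y60.5787
G01 X23.6827 Y123.3410
M5
G0 X136.3512 Y159.4881
M3 S333
G01 X153.1856 Y159.4881 F3216
G01 X153.1856 Y80.1666
G01 X136.3512 Y80.1666
G01 X136.3512 Y159.4881
M5
G0 X61.2259 Y33.9420
M3 S550
G01 X175.7629 Y12.8506 F2015
G01 X187.1331 Y99.7332
G01 X130.6287 Y83.5222
G01 X213.0896 Y37.0894
M5
G0 X43.6494 Y199.8813
M3 S550
G01 X192.2748 Y81.5454 F2015
G01 X182.7226 Y51.5437
G01 X43.6494 Y199.8813
M5
G0 X196.9178 Y149.4150
M3 S550
G01 X23.4588 Y36.0457 F2015
G01 X89.4512 Y152.6294
G01 X147.3126 Y198.1477
G01 X145.3562 Y85.8984
G01 X216.4116 Y200.1124
G01 X196.9178 Y149.4150
M5
G0 X0.0000 Y0.0000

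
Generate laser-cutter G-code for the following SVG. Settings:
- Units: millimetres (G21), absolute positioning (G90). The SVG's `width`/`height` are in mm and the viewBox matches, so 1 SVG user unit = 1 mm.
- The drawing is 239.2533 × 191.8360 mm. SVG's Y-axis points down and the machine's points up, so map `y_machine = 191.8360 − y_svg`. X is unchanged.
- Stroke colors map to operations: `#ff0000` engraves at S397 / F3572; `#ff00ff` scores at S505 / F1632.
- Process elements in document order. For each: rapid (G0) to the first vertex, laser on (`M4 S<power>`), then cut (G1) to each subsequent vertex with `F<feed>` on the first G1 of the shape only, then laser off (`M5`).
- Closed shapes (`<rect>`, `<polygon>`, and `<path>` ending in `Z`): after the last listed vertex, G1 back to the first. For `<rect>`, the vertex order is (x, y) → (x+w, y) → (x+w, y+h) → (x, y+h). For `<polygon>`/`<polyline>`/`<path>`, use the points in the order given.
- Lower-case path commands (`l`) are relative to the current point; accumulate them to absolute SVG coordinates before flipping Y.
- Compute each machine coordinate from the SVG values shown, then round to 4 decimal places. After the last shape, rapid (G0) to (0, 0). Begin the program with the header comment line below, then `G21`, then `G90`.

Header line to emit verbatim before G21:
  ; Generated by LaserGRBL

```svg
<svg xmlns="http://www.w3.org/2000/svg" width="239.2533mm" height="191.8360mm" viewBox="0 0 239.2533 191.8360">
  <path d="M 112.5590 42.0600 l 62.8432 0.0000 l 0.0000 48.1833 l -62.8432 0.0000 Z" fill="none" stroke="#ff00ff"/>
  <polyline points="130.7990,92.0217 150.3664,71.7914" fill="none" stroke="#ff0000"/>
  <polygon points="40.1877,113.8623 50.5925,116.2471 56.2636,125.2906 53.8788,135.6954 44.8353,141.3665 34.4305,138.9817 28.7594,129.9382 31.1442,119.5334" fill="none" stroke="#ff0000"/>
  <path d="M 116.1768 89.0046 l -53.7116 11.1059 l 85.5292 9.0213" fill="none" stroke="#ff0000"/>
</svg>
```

viewBox `0 0 239.2533 191.8360` with mm width/height → 1 unit = 1 mm. Flip: y_m = 191.8360 − y_svg.

**Shape 1** — `<path>` rectangle, stroke `#ff00ff` → score (S505, F1632). Machine vertices: (112.5590,149.7760) → (175.4022,149.7760) → (175.4022,101.5927) → (112.5590,101.5927) → (112.5590,149.7760). Closed: final G1 returns to the first vertex.

**Shape 2** — `<polyline>` line segment, stroke `#ff0000` → engrave (S397, F3572). Machine vertices: (130.7990,99.8143) → (150.3664,120.0446). Open path.

**Shape 3** — `<polygon>` regular polygon, stroke `#ff0000` → engrave (S397, F3572). Machine vertices: (40.1877,77.9737) → (50.5925,75.5889) → (56.2636,66.5454) → (53.8788,56.1406) → (44.8353,50.4695) → (34.4305,52.8543) → (28.7594,61.8978) → (31.1442,72.3026) → (40.1877,77.9737). Closed: final G1 returns to the first vertex.

**Shape 4** — `<path>` open polyline, stroke `#ff0000` → engrave (S397, F3572). Machine vertices: (116.1768,102.8314) → (62.4652,91.7255) → (147.9944,82.7042). Open path.

; Generated by LaserGRBL
G21
G90
G0 X112.5590 Y149.7760
M4 S505
G1 X175.4022 Y149.7760 F1632
G1 X175.4022 Y101.5927
G1 X112.5590 Y101.5927
G1 X112.5590 Y149.7760
M5
G0 X130.7990 Y99.8143
M4 S397
G1 X150.3664 Y120.0446 F3572
M5
G0 X40.1877 Y77.9737
M4 S397
G1 X50.5925 Y75.5889 F3572
G1 X56.2636 Y66.5454
G1 X53.8788 Y56.1406
G1 X44.8353 Y50.4695
G1 X34.4305 Y52.8543
G1 X28.7594 Y61.8978
G1 X31.1442 Y72.3026
G1 X40.1877 Y77.9737
M5
G0 X116.1768 Y102.8314
M4 S397
G1 X62.4652 Y91.7255 F3572
G1 X147.9944 Y82.7042
M5
G0 X0.0000 Y0.0000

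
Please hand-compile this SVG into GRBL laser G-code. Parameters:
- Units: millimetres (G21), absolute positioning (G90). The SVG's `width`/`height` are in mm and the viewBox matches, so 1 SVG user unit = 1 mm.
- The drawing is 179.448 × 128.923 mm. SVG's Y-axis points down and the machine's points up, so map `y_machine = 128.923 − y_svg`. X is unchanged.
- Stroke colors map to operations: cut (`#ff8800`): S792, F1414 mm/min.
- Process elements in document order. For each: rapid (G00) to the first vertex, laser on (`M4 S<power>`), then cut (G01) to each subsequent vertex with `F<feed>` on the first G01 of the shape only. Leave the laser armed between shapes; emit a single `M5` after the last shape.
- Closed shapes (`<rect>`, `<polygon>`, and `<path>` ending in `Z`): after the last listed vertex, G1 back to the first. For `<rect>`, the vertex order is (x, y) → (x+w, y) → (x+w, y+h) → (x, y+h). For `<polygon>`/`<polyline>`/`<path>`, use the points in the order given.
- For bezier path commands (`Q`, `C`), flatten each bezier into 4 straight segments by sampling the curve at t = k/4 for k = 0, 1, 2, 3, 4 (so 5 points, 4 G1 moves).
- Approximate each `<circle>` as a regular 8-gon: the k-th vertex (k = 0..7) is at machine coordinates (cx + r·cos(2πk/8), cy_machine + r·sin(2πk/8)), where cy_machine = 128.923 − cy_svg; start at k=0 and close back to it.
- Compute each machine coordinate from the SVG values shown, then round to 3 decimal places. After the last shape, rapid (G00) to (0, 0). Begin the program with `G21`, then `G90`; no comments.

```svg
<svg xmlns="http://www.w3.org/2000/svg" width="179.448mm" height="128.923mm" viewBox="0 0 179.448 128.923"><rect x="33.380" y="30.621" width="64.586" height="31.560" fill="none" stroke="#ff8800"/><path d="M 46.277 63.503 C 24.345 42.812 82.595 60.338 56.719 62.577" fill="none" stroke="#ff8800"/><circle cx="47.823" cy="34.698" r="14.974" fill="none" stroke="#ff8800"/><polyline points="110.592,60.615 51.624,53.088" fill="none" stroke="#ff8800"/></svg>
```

G21
G90
G00 X33.380 Y98.302
M4 S792
G01 X97.966 Y98.302 F1414
G01 X97.966 Y66.742
G01 X33.380 Y66.742
G01 X33.380 Y98.302
G00 X46.277 Y65.420
M4 S792
G01 X42.295 Y74.609 F1414
G01 X52.977 Y74.482
G01 X62.920 Y70.056
G01 X56.719 Y66.346
G00 X62.797 Y94.225
M4 S792
G01 X58.411 Y104.813 F1414
G01 X47.823 Y109.199
G01 X37.235 Y104.813
G01 X32.849 Y94.225
G01 X37.235 Y83.637
G01 X47.823 Y79.251
G01 X58.411 Y83.637
G01 X62.797 Y94.225
G00 X110.592 Y68.308
M4 S792
G01 X51.624 Y75.835 F1414
M5
G00 X0.000 Y0.000

viewBox `0 0 179.448 128.923` with mm width/height → 1 unit = 1 mm. Flip: y_m = 128.923 − y_svg.

**Shape 1** — `<rect>` rectangle, stroke `#ff8800` → cut (S792, F1414). Machine vertices: (33.380,98.302) → (97.966,98.302) → (97.966,66.742) → (33.380,66.742) → (33.380,98.302). Closed: final G1 returns to the first vertex.

**Shape 2** — `<path>` cubic bezier, stroke `#ff8800` → cut (S792, F1414). Control points (SVG): P0=(46.277,63.503), P1=(24.345,42.812), P2=(82.595,60.338), P3=(56.719,62.577); sampled at t=k/4. Machine vertices: (46.277,65.420) → (42.295,74.609) → (52.977,74.482) → (62.920,70.056) → (56.719,66.346). Open path.

**Shape 3** — `<circle>` circle, stroke `#ff8800` → cut (S792, F1414). Machine vertices: (62.797,94.225) → (58.411,104.813) → (47.823,109.199) → (37.235,104.813) → (32.849,94.225) → (37.235,83.637) → (47.823,79.251) → (58.411,83.637) → (62.797,94.225). Closed: final G1 returns to the first vertex.

**Shape 4** — `<polyline>` line segment, stroke `#ff8800` → cut (S792, F1414). Machine vertices: (110.592,68.308) → (51.624,75.835). Open path.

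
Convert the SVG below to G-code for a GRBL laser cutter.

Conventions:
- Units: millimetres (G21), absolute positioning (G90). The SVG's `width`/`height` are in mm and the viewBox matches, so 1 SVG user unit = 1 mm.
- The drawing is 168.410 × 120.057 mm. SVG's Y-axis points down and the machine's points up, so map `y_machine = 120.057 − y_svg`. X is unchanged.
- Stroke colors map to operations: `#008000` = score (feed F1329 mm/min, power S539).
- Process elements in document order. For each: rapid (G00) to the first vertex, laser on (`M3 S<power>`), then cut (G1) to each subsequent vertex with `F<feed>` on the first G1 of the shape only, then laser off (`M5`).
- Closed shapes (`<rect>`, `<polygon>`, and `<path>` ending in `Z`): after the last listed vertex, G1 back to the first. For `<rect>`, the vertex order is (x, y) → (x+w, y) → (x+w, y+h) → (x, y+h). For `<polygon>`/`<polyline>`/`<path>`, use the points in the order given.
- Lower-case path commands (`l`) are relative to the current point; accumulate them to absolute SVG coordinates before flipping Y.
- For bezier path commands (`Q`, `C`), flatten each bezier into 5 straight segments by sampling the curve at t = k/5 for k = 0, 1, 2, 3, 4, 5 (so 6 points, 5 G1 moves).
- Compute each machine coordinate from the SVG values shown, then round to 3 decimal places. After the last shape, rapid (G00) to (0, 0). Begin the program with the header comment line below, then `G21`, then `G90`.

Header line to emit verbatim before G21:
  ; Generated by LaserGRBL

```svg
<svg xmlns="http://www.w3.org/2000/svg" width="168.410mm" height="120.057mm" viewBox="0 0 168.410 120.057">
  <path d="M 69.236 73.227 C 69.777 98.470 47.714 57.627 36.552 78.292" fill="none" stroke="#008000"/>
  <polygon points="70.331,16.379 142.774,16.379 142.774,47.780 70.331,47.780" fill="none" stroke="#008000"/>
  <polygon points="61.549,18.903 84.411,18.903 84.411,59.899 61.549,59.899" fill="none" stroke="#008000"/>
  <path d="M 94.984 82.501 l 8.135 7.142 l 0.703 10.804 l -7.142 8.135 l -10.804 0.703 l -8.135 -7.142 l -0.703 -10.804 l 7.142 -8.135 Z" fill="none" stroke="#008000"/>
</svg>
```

; Generated by LaserGRBL
G21
G90
G00 X69.236 Y46.830
M3 S539
G1 X67.116 Y38.594 F1329
G1 X61.180 Y40.094
G1 X53.035 Y45.205
G1 X44.289 Y47.804
G1 X36.552 Y41.765
M5
G00 X70.331 Y103.678
M3 S539
G1 X142.774 Y103.678 F1329
G1 X142.774 Y72.277
G1 X70.331 Y72.277
G1 X70.331 Y103.678
M5
G00 X61.549 Y101.154
M3 S539
G1 X84.411 Y101.154 F1329
G1 X84.411 Y60.158
G1 X61.549 Y60.158
G1 X61.549 Y101.154
M5
G00 X94.984 Y37.556
M3 S539
G1 X103.119 Y30.414 F1329
G1 X103.822 Y19.610
G1 X96.680 Y11.475
G1 X85.876 Y10.772
G1 X77.741 Y17.914
G1 X77.038 Y28.718
G1 X84.180 Y36.853
G1 X94.984 Y37.556
M5
G00 X0.000 Y0.000

1 u = 1 mm; y_m = 120.057 − y.

[1] `<path>` cubic bezier, #008000→score S539 F1329: (69.236,46.830) → (67.116,38.594) → (61.180,40.094) → (53.035,45.205) → (44.289,47.804) → (36.552,41.765)

[2] `<polygon>` rectangle, #008000→score S539 F1329: (70.331,103.678) → (142.774,103.678) → (142.774,72.277) → (70.331,72.277) → (70.331,103.678) (closed)

[3] `<polygon>` rectangle, #008000→score S539 F1329: (61.549,101.154) → (84.411,101.154) → (84.411,60.158) → (61.549,60.158) → (61.549,101.154) (closed)

[4] `<path>` regular polygon, #008000→score S539 F1329: (94.984,37.556) → (103.119,30.414) → (103.822,19.610) → (96.680,11.475) → (85.876,10.772) → (77.741,17.914) → (77.038,28.718) → (84.180,36.853) → (94.984,37.556) (closed)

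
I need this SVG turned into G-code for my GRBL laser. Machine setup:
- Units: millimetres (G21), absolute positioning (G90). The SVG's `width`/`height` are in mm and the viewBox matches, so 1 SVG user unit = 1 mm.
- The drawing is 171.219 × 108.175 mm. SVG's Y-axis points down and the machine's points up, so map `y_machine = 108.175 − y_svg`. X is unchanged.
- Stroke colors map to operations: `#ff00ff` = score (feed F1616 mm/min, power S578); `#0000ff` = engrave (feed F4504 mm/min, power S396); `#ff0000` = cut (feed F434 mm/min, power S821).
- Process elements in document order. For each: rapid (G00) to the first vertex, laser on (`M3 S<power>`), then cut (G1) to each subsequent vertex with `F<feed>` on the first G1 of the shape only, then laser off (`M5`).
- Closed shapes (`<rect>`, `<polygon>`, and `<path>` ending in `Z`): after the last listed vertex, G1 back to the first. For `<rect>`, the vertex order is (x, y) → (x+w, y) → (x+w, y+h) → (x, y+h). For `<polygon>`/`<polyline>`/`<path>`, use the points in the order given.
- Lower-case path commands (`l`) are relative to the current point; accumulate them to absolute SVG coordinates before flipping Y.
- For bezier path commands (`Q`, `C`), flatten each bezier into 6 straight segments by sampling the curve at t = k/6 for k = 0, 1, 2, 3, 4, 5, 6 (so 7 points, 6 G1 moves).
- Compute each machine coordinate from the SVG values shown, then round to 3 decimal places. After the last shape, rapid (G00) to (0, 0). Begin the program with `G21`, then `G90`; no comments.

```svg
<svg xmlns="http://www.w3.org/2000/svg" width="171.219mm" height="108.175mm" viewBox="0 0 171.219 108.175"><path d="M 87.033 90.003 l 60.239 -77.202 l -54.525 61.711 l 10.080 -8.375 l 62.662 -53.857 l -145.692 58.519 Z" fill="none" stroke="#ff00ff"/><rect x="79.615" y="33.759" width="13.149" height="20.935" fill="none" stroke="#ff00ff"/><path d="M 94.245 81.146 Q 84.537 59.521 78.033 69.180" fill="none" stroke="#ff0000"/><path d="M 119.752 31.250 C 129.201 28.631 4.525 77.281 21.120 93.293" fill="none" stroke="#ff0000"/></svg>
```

G21
G90
G00 X87.033 Y18.172
M3 S578
G1 X147.272 Y95.374 F1616
G1 X92.747 Y33.663
G1 X102.827 Y42.038
G1 X165.489 Y95.895
G1 X19.797 Y37.376
G1 X87.033 Y18.172
M5
G00 X79.615 Y74.416
M3 S578
G1 X92.764 Y74.416 F1616
G1 X92.764 Y53.481
G1 X79.615 Y53.481
G1 X79.615 Y74.416
M5
G00 X94.245 Y27.029
M3 S821
G1 X91.098 Y33.368 F434
G1 X88.129 Y37.970
G1 X85.338 Y40.833
G1 X82.725 Y41.958
G1 X80.290 Y41.346
G1 X78.033 Y38.995
M5
G00 X119.752 Y76.925
M3 S821
G1 X114.574 Y74.351 F434
G1 X94.693 Y65.562
G1 X67.756 Y52.890
G1 X41.415 Y38.666
G1 X23.320 Y25.219
G1 X21.120 Y14.882
M5
G00 X0.000 Y0.000

Since the viewBox matches the mm dimensions, user units are millimetres directly. The only transform is the Y-flip y_m = 108.175 − y_svg.

Shape 1 is a closed polygon drawn with `<path>`. Its stroke #ff00ff means score at S578, F1616. After flipping Y the toolpath is (87.033,18.172) → (147.272,95.374) → (92.747,33.663) → (102.827,42.038) → (165.489,95.895) → (19.797,37.376) → (87.033,18.172), returning to the start.

Shape 2 is a rectangle drawn with `<rect>`. Its stroke #ff00ff means score at S578, F1616. After flipping Y the toolpath is (79.615,74.416) → (92.764,74.416) → (92.764,53.481) → (79.615,53.481) → (79.615,74.416), returning to the start.

Shape 3 is a quadratic bezier drawn with `<path>`. Its stroke #ff0000 means cut at S821, F434. After flipping Y the toolpath is (94.245,27.029) → (91.098,33.368) → (88.129,37.970) → (85.338,40.833) → (82.725,41.958) → (80.290,41.346) → (78.033,38.995).

Shape 4 is a cubic bezier drawn with `<path>`. Its stroke #ff0000 means cut at S821, F434. After flipping Y the toolpath is (119.752,76.925) → (114.574,74.351) → (94.693,65.562) → (67.756,52.890) → (41.415,38.666) → (23.320,25.219) → (21.120,14.882).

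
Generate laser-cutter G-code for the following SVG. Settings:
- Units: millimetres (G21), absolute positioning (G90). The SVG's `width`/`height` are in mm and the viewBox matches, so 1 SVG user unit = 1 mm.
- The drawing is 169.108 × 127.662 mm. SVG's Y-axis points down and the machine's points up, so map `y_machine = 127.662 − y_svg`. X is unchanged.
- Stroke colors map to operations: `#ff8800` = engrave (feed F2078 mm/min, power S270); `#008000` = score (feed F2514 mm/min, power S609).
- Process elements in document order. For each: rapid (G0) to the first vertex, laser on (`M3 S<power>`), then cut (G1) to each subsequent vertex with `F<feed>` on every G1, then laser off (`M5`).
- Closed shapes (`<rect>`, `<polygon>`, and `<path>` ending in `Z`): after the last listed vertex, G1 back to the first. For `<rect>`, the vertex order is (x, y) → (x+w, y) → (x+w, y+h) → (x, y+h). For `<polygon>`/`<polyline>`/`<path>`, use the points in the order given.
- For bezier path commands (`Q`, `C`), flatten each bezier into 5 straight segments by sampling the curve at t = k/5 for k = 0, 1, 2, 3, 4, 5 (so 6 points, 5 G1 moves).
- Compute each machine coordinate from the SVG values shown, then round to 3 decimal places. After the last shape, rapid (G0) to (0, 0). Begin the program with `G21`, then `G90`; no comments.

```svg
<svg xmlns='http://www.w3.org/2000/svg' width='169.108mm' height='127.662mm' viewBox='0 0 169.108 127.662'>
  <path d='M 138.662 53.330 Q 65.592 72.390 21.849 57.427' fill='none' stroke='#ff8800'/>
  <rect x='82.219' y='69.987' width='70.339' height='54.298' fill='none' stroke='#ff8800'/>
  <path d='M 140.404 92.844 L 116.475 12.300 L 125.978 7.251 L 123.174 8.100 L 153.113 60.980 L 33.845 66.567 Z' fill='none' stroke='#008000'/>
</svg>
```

G21
G90
G0 X138.662 Y74.332
M3 S270
G1 X110.607 Y68.069 F2078
G1 X84.898 Y64.528 F2078
G1 X61.536 Y63.708 F2078
G1 X40.519 Y65.611 F2078
G1 X21.849 Y70.235 F2078
M5
G0 X82.219 Y57.675
M3 S270
G1 X152.558 Y57.675 F2078
G1 X152.558 Y3.377 F2078
G1 X82.219 Y3.377 F2078
G1 X82.219 Y57.675 F2078
M5
G0 X140.404 Y34.818
M3 S609
G1 X116.475 Y115.362 F2514
G1 X125.978 Y120.411 F2514
G1 X123.174 Y119.562 F2514
G1 X153.113 Y66.682 F2514
G1 X33.845 Y61.095 F2514
G1 X140.404 Y34.818 F2514
M5
G0 X0.000 Y0.000

viewBox `0 0 169.108 127.662` with mm width/height → 1 unit = 1 mm. Flip: y_m = 127.662 − y_svg.

**Shape 1** — `<path>` quadratic bezier, stroke `#ff8800` → engrave (S270, F2078). Control points (SVG): P0=(138.662,53.330), P1=(65.592,72.390), P2=(21.849,57.427); sampled at t=k/5. Machine vertices: (138.662,74.332) → (110.607,68.069) → (84.898,64.528) → (61.536,63.708) → (40.519,65.611) → (21.849,70.235). Open path.

**Shape 2** — `<rect>` rectangle, stroke `#ff8800` → engrave (S270, F2078). Machine vertices: (82.219,57.675) → (152.558,57.675) → (152.558,3.377) → (82.219,3.377) → (82.219,57.675). Closed: final G1 returns to the first vertex.

**Shape 3** — `<path>` closed polygon, stroke `#008000` → score (S609, F2514). Machine vertices: (140.404,34.818) → (116.475,115.362) → (125.978,120.411) → (123.174,119.562) → (153.113,66.682) → (33.845,61.095) → (140.404,34.818). Closed: final G1 returns to the first vertex.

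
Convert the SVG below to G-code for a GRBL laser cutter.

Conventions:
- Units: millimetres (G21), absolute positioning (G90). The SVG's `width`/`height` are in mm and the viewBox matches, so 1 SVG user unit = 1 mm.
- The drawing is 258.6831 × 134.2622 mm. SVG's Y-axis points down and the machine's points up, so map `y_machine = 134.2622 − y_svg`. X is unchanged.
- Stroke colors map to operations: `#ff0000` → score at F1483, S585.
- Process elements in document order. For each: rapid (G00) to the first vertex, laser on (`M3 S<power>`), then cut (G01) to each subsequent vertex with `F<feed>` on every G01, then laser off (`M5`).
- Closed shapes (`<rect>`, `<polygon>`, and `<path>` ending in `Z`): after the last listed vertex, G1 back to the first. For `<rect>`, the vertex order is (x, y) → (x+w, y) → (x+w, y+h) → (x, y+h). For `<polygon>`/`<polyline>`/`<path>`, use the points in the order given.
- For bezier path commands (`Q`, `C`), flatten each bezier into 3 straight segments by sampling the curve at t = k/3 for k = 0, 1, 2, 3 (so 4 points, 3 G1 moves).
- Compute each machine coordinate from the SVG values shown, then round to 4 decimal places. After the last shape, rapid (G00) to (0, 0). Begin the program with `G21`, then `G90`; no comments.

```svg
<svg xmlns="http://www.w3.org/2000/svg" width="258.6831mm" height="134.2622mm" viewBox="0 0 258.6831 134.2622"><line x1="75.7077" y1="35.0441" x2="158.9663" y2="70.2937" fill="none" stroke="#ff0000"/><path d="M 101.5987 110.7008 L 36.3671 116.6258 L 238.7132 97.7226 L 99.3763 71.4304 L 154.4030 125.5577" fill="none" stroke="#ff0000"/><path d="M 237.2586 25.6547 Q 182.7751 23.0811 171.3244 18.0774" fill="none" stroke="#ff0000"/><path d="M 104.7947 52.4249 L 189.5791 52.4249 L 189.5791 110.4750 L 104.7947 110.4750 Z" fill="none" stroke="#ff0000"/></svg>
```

1 u = 1 mm; y_m = 134.2622 − y.

[1] `<line>` line segment, #ff0000→score S585 F1483: (75.7077,99.2181) → (158.9663,63.9685)

[2] `<path>` open polyline, #ff0000→score S585 F1483: (101.5987,23.5614) → (36.3671,17.6364) → (238.7132,36.5396) → (99.3763,62.8318) → (154.4030,8.7045)

[3] `<path>` quadratic bezier, #ff0000→score S585 F1483: (237.2586,108.6075) → (205.7177,110.5932) → (183.7396,113.1190) → (171.3244,116.1848)

[4] `<path>` rectangle, #ff0000→score S585 F1483: (104.7947,81.8373) → (189.5791,81.8373) → (189.5791,23.7872) → (104.7947,23.7872) → (104.7947,81.8373) (closed)

G21
G90
G00 X75.7077 Y99.2181
M3 S585
G01 X158.9663 Y63.9685 F1483
M5
G00 X101.5987 Y23.5614
M3 S585
G01 X36.3671 Y17.6364 F1483
G01 X238.7132 Y36.5396 F1483
G01 X99.3763 Y62.8318 F1483
G01 X154.4030 Y8.7045 F1483
M5
G00 X237.2586 Y108.6075
M3 S585
G01 X205.7177 Y110.5932 F1483
G01 X183.7396 Y113.1190 F1483
G01 X171.3244 Y116.1848 F1483
M5
G00 X104.7947 Y81.8373
M3 S585
G01 X189.5791 Y81.8373 F1483
G01 X189.5791 Y23.7872 F1483
G01 X104.7947 Y23.7872 F1483
G01 X104.7947 Y81.8373 F1483
M5
G00 X0.0000 Y0.0000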